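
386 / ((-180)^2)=193 / 16200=0.01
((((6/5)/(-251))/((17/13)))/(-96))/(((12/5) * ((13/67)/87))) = 1943/273088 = 0.01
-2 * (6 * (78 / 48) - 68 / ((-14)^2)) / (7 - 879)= 1843 / 85456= 0.02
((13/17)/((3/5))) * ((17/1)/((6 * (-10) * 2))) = -13/72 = -0.18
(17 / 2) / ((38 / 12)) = 51 / 19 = 2.68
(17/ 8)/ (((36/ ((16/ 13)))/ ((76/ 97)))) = 0.06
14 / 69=0.20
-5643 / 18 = -313.50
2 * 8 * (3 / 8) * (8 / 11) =48 / 11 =4.36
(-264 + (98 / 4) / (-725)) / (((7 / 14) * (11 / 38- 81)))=14548262 / 2223575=6.54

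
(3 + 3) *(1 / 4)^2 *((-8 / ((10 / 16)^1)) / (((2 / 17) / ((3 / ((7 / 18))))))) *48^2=-25380864 / 35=-725167.54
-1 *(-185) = 185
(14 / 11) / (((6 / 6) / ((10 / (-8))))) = -35 / 22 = -1.59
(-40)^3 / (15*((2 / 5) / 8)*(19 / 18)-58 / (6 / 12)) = 307200 / 553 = 555.52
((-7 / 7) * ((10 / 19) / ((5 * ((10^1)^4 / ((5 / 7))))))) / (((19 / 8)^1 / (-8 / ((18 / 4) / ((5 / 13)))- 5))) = 1 / 55575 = 0.00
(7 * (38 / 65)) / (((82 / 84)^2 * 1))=469224 / 109265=4.29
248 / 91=2.73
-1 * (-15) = 15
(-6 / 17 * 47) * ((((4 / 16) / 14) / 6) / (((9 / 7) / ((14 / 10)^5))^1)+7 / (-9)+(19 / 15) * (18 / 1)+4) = -1651899929 / 3825000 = -431.87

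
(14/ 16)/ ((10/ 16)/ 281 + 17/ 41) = 80647/ 38421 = 2.10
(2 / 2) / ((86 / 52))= 26 / 43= 0.60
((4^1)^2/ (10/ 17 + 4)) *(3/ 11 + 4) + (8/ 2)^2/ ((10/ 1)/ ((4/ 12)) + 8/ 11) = 86000/ 5577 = 15.42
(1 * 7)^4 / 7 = 343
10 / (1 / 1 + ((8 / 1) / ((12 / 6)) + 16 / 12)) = 30 / 19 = 1.58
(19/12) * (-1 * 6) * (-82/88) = 779/88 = 8.85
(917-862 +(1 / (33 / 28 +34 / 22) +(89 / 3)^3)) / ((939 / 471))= 93057545854 / 7090389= 13124.46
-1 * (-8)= 8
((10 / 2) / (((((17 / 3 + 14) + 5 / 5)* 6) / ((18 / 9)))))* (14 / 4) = 35 / 124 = 0.28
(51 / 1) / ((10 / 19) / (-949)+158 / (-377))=-121.53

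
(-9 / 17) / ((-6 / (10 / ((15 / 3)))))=3 / 17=0.18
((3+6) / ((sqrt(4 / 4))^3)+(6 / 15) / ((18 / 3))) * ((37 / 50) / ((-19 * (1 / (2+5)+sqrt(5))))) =4403 / 434625 - 30821 * sqrt(5) / 434625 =-0.15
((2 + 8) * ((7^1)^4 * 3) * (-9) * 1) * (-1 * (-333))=-215873910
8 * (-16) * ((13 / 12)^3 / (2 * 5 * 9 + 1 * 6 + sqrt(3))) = -140608 / 82917 + 4394 * sqrt(3) / 248751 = -1.67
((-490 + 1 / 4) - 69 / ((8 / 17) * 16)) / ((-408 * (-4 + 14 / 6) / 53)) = -3384633 / 87040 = -38.89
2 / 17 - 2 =-32 / 17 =-1.88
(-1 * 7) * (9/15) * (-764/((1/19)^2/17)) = 98462028/5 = 19692405.60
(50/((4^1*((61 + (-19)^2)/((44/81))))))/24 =275/410184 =0.00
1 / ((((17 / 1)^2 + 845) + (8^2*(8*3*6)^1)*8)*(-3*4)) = -1 / 898344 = -0.00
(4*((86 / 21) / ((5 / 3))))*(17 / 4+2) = 430 / 7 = 61.43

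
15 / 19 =0.79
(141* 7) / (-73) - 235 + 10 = -17412 / 73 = -238.52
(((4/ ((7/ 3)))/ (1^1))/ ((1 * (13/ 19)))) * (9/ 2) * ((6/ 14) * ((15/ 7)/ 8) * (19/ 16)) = 438615/ 285376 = 1.54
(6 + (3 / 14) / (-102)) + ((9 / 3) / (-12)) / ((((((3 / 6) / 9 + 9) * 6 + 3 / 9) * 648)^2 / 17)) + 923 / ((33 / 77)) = 1289996268012569 / 597313253376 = 2159.66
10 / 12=5 / 6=0.83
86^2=7396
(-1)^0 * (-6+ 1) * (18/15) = -6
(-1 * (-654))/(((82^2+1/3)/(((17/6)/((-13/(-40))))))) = 222360/262249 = 0.85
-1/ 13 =-0.08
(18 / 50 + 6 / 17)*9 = 2727 / 425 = 6.42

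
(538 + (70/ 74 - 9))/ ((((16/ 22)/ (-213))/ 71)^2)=67827308812659/ 296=229146313556.28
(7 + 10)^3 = 4913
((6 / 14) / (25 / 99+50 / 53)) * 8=2.87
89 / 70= 1.27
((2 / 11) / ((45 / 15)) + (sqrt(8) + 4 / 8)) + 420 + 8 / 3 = 2 * sqrt(2) + 9311 / 22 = 426.06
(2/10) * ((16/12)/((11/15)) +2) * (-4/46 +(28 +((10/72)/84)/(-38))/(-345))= -6664891/51915600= -0.13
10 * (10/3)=100/3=33.33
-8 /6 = -4 /3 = -1.33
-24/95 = -0.25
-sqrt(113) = -10.63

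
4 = 4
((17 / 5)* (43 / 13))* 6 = 4386 / 65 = 67.48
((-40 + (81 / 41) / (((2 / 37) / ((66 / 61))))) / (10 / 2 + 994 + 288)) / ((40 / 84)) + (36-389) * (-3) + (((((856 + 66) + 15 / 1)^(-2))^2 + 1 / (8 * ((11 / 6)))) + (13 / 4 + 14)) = 4450816902480076776971 / 4135226971520203845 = 1076.32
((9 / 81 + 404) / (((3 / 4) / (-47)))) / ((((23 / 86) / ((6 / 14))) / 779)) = -45807549464 / 1449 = -31613215.64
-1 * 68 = -68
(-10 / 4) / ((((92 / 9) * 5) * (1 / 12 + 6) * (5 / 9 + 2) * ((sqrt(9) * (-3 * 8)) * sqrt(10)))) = 27 * sqrt(10) / 6178720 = 0.00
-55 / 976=-0.06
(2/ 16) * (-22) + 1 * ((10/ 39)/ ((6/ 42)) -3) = -617/ 156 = -3.96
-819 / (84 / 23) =-897 / 4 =-224.25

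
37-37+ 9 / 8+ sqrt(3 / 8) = sqrt(6) / 4+ 9 / 8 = 1.74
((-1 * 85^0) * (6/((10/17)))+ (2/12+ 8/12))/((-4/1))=281/120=2.34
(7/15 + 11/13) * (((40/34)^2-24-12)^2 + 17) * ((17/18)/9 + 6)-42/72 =17131069841603/1758952260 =9739.36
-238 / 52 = -4.58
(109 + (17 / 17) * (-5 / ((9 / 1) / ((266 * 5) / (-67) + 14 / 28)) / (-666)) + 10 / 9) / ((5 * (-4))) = -88427839 / 16063920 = -5.50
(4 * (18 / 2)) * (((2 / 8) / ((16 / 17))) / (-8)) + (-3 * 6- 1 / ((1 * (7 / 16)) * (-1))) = -15151 / 896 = -16.91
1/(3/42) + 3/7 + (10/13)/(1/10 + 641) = 8418343/583401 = 14.43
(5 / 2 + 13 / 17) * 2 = 111 / 17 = 6.53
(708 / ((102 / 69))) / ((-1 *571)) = -8142 / 9707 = -0.84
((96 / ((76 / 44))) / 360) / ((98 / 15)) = 0.02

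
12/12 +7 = 8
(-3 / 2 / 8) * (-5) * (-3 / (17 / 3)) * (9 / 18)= -135 / 544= -0.25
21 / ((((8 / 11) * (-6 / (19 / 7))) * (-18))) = 209 / 288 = 0.73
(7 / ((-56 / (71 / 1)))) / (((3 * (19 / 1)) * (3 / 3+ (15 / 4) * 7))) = -71 / 12426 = -0.01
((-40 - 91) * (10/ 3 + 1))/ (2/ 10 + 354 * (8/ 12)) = -2.40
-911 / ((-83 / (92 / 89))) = 11.35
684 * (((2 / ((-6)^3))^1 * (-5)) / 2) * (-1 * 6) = -95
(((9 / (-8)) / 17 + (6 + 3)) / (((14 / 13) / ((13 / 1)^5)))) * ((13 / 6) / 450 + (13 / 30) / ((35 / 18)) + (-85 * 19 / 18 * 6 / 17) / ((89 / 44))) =-1127346116793273 / 23723840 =-47519546.45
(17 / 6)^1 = 17 / 6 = 2.83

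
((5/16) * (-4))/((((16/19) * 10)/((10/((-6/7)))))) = 665/384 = 1.73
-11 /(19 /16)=-176 /19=-9.26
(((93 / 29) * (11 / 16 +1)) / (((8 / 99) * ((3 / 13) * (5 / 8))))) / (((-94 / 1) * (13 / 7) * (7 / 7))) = -580041 / 218080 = -2.66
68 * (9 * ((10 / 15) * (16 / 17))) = 384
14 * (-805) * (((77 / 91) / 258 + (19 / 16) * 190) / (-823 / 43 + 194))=-17057308415 / 1172964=-14542.06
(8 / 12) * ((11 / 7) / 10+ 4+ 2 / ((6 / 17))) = 2063 / 315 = 6.55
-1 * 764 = -764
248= 248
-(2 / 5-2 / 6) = -1 / 15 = -0.07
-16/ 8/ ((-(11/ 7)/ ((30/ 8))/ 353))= 37065/ 22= 1684.77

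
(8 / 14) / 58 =2 / 203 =0.01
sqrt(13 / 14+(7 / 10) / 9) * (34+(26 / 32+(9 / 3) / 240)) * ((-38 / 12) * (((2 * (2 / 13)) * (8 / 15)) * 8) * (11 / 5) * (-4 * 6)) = 5323648 * sqrt(11095) / 73125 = 7668.44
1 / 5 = 0.20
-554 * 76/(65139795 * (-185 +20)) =42104/10748066175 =0.00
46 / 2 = 23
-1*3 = -3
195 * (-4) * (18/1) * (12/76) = -2216.84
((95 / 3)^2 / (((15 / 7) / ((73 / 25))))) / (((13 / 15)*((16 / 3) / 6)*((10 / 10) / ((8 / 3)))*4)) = 184471 / 156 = 1182.51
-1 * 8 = -8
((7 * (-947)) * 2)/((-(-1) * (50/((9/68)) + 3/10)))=-170460/4861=-35.07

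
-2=-2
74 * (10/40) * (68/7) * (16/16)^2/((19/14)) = 132.42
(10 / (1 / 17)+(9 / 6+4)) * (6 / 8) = 1053 / 8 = 131.62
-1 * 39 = -39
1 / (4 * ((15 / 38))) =19 / 30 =0.63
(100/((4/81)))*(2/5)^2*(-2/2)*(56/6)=-3024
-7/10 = -0.70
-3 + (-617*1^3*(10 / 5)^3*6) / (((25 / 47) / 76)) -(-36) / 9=-105788327 / 25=-4231533.08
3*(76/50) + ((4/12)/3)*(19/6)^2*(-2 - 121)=-357713/2700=-132.49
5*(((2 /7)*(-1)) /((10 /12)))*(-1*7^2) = 84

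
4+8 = 12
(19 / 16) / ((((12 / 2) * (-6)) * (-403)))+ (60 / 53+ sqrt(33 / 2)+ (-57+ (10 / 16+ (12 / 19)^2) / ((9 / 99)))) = -198104548465 / 4441305024+ sqrt(66) / 2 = -40.54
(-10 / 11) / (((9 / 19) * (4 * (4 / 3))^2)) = -95 / 1408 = -0.07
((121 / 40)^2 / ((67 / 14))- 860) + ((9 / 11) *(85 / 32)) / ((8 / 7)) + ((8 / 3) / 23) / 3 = -835923386033 / 976377600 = -856.15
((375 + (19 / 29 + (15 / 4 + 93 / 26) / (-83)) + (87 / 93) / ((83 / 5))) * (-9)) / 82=-13117047885 / 318166888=-41.23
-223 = -223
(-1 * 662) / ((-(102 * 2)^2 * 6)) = 331 / 124848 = 0.00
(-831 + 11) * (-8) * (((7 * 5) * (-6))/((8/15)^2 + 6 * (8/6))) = -38745000/233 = -166287.55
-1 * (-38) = 38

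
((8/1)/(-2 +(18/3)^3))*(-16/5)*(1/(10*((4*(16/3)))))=-3/5350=-0.00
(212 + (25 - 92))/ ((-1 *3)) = -145/ 3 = -48.33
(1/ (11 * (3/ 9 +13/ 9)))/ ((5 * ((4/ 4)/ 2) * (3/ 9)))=0.06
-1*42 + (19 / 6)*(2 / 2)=-233 / 6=-38.83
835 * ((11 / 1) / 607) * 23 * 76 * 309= 4961112420 / 607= 8173167.08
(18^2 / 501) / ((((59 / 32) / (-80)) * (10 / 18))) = -50.51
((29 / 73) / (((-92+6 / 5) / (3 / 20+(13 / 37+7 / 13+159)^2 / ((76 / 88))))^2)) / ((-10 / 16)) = -196413454909138259938642301 / 2907515731639483343080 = -67553.70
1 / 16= 0.06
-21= -21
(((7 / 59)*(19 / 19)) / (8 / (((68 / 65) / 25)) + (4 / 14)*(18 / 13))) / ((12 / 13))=140777 / 209824296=0.00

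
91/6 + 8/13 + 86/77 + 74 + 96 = 1122515/6006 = 186.90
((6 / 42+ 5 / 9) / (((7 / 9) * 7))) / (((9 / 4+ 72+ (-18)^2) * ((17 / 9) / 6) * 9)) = 352 / 3096261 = 0.00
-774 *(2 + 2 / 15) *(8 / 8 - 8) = 57792 / 5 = 11558.40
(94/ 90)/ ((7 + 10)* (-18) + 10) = -47/ 13320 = -0.00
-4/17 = -0.24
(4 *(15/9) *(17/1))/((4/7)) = 595/3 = 198.33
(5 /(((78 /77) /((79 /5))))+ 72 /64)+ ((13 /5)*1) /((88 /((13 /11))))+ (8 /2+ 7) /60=3743603 /47190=79.33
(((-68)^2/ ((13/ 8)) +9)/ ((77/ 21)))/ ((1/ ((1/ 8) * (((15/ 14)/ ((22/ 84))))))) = 5009715/ 12584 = 398.10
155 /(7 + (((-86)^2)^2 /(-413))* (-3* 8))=12803 /262564495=0.00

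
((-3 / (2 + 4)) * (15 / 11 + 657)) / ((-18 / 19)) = 22933 / 66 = 347.47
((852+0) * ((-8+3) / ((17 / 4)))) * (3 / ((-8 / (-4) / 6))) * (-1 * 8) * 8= 9815040 / 17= 577355.29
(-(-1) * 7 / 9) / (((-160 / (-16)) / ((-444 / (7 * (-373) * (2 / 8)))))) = 0.05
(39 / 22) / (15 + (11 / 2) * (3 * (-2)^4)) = 13 / 2046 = 0.01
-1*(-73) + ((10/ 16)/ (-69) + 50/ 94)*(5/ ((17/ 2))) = 16166077/ 220524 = 73.31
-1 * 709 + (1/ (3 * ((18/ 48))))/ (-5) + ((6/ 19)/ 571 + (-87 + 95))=-342318227/ 488205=-701.18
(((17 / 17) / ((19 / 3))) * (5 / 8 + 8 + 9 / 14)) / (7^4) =1557 / 2554664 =0.00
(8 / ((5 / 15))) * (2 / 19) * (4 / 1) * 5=960 / 19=50.53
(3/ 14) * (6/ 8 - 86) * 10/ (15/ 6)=-1023/ 14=-73.07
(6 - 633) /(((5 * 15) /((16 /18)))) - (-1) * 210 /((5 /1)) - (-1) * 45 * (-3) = -22597 /225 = -100.43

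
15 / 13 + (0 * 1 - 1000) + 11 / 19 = -998.27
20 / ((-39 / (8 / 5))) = -32 / 39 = -0.82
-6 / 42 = -1 / 7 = -0.14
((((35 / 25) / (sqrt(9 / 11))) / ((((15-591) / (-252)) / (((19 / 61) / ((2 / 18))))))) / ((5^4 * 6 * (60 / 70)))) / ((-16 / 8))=-6517 * sqrt(11) / 73200000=-0.00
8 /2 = 4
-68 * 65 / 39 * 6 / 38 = -340 / 19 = -17.89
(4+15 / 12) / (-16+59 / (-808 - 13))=-2463 / 7540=-0.33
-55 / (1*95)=-0.58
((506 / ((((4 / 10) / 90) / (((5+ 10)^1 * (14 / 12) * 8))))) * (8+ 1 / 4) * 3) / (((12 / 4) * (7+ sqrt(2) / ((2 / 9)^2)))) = -7363818000 / 6169+ 21302473500 * sqrt(2) / 6169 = 3689808.55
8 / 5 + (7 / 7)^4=13 / 5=2.60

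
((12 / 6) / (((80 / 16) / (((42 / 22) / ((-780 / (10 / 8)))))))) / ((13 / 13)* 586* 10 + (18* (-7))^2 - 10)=-7 / 124272720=-0.00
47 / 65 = 0.72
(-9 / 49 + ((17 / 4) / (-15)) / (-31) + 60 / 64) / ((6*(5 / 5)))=278147 / 2187360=0.13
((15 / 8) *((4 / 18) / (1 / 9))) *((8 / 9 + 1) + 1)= 65 / 6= 10.83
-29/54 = -0.54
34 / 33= 1.03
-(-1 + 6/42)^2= -36/49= -0.73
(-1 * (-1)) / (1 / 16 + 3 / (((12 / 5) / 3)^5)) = 1024 / 9439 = 0.11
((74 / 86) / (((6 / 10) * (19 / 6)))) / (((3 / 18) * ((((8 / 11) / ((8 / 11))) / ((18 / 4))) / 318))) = 3176820 / 817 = 3888.40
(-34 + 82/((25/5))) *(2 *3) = -105.60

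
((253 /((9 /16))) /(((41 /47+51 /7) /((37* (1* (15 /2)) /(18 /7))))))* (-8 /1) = -78394120 /1647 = -47598.13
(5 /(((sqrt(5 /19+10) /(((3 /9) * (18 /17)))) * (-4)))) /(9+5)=-0.01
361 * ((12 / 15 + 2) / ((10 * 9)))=2527 / 225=11.23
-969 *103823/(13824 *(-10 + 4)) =33534829/27648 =1212.92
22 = 22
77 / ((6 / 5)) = 385 / 6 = 64.17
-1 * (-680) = 680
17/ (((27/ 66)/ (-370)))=-138380/ 9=-15375.56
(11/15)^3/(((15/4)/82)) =436568/50625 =8.62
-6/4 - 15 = -33/2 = -16.50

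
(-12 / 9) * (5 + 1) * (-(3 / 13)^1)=1.85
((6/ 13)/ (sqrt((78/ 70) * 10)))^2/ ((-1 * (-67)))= 42/ 147199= 0.00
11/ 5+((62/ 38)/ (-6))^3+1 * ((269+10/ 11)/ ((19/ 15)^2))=13885501319/ 81484920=170.41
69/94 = 0.73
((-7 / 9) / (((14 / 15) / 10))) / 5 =-5 / 3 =-1.67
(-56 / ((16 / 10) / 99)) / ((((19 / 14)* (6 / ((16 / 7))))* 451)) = -1680 / 779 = -2.16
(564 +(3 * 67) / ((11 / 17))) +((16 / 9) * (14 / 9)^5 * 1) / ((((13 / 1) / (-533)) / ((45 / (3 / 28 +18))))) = -255299330257 / 329316273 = -775.24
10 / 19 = 0.53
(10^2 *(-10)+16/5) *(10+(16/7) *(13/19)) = -1095056/95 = -11526.91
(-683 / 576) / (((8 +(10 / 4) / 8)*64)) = -683 / 306432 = -0.00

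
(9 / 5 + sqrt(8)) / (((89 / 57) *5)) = 0.59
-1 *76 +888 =812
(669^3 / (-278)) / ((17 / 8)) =-1197673236 / 2363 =-506844.37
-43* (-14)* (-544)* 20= -6549760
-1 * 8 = -8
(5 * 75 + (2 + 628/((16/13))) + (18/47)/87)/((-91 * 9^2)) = -537479/4465188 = -0.12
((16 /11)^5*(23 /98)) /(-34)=-0.04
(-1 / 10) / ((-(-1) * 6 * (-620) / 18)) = 3 / 6200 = 0.00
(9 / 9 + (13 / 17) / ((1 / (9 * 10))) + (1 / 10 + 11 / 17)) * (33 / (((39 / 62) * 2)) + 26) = 8145963 / 2210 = 3685.96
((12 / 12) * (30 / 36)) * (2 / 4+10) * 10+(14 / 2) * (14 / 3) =721 / 6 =120.17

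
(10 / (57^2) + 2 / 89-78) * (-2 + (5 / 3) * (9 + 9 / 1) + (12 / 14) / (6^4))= -477289768145 / 218605716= -2183.34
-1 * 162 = -162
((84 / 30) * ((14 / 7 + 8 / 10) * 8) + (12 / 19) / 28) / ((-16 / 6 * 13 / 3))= -1877571 / 345800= -5.43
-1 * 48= -48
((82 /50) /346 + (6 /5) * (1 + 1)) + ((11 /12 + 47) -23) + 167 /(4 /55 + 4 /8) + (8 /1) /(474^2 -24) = 318.91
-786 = -786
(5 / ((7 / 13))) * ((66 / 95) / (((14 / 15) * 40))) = 1287 / 7448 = 0.17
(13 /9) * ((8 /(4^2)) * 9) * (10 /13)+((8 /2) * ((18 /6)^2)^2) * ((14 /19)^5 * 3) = 535145423 /2476099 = 216.12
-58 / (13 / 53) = -3074 / 13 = -236.46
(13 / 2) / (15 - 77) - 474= -58789 / 124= -474.10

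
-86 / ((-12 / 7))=301 / 6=50.17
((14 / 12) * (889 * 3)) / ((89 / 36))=112014 / 89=1258.58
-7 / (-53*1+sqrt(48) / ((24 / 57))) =266*sqrt(3) / 10153+1484 / 10153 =0.19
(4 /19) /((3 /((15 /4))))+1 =24 /19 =1.26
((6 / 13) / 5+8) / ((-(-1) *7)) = 526 / 455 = 1.16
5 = 5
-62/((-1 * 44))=31/22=1.41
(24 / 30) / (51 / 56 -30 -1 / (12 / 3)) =-224 / 8215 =-0.03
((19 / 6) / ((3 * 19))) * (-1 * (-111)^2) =-1369 / 2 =-684.50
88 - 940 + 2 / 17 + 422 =-7308 / 17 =-429.88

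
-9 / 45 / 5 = -1 / 25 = -0.04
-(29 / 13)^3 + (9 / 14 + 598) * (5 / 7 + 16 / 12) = 784591085 / 645918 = 1214.69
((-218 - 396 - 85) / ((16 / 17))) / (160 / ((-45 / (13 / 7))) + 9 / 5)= 220185 / 1424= 154.62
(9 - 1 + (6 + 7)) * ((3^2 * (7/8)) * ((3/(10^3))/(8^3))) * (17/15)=22491/20480000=0.00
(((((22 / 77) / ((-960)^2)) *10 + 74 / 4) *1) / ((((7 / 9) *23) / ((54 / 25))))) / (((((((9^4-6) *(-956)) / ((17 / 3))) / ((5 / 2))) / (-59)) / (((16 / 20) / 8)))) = 17955789249 / 602661176320000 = 0.00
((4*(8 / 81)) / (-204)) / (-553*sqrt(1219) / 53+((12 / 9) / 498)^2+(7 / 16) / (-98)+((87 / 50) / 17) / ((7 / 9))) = 0.00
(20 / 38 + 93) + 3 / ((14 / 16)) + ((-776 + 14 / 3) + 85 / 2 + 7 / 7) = -503441 / 798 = -630.88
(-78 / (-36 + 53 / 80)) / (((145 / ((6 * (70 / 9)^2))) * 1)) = 4076800 / 737847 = 5.53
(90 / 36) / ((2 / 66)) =165 / 2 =82.50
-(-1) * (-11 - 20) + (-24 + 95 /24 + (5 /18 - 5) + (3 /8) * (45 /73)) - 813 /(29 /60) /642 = -118554365 /2038671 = -58.15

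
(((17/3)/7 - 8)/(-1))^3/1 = 3442951/9261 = 371.77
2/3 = 0.67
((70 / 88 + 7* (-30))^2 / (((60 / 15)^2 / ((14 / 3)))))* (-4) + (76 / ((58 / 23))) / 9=-51598419097 / 1010592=-51057.62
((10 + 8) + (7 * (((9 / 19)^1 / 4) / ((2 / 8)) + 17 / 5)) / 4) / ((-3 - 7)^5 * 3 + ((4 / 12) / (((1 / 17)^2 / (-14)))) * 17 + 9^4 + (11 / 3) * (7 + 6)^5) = 3531 / 148918390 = 0.00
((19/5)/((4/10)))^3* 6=20577/4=5144.25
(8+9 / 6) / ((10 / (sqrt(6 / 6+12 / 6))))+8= 19 *sqrt(3) / 20+8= 9.65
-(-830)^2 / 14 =-49207.14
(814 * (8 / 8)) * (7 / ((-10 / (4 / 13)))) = -11396 / 65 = -175.32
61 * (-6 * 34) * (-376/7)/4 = 1169736/7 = 167105.14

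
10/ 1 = 10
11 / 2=5.50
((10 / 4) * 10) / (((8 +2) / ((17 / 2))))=85 / 4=21.25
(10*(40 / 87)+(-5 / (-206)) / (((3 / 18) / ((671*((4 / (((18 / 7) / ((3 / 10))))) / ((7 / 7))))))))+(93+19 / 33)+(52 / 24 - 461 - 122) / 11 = 90.97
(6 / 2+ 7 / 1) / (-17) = -10 / 17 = -0.59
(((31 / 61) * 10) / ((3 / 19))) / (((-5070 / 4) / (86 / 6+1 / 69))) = -259160 / 711321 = -0.36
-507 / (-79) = 507 / 79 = 6.42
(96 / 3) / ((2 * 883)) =16 / 883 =0.02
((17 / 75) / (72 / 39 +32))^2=48841 / 1089000000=0.00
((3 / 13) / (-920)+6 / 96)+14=336369 / 23920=14.06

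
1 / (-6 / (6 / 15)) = -1 / 15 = -0.07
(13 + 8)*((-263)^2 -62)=1451247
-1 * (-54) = 54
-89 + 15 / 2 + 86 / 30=-2359 / 30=-78.63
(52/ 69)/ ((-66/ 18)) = -52/ 253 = -0.21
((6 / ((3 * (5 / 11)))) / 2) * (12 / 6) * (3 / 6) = 11 / 5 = 2.20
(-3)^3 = -27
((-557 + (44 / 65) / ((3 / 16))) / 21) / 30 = -107911 / 122850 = -0.88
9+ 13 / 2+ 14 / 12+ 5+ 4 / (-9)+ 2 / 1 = 209 / 9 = 23.22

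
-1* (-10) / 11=10 / 11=0.91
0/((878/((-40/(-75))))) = 0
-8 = -8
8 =8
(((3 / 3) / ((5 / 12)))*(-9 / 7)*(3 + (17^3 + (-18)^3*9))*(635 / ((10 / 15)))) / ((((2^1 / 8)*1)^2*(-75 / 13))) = -9694249344 / 25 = -387769973.76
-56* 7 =-392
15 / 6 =5 / 2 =2.50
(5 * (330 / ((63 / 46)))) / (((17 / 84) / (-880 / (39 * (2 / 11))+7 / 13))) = -487682800 / 663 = -735569.83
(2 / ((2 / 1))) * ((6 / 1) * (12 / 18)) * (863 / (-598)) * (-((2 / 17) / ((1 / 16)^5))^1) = 3619684352 / 5083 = 712115.75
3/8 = 0.38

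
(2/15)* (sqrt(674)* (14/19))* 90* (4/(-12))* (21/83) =-1176* sqrt(674)/1577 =-19.36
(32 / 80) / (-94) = -1 / 235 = -0.00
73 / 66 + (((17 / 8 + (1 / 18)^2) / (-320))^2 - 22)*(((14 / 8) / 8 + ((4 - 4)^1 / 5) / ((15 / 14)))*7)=-493130649434701 / 15135355699200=-32.58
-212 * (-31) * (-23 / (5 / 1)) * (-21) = 3174276 / 5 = 634855.20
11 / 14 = 0.79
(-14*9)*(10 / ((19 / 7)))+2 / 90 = -396881 / 855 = -464.19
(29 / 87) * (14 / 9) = 14 / 27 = 0.52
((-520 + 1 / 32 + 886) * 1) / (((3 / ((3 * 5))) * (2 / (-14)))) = -409955 / 32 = -12811.09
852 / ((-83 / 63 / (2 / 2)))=-646.70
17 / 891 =0.02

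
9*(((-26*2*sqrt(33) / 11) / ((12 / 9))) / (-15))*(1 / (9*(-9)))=-13*sqrt(33) / 495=-0.15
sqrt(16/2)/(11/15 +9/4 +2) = 0.57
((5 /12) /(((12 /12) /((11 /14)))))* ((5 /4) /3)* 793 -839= -1473349 /2016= -730.83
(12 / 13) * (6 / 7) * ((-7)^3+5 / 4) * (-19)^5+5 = 60926892449 / 91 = 669526290.65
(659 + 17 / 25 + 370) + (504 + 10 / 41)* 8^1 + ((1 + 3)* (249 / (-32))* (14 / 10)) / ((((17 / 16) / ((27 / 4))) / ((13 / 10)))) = 327851583 / 69700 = 4703.75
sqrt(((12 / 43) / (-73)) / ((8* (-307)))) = sqrt(5782038) / 1927346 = 0.00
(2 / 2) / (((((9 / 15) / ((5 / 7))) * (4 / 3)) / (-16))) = -100 / 7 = -14.29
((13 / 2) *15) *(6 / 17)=34.41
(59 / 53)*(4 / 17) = 0.26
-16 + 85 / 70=-207 / 14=-14.79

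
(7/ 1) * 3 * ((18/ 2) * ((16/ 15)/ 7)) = 144/ 5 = 28.80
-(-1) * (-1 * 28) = -28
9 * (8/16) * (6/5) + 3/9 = 86/15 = 5.73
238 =238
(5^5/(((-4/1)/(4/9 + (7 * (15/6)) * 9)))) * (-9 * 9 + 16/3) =2016753125/216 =9336820.02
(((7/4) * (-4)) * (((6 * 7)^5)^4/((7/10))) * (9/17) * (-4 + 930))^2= 591124021542508425052938077771248111845422131889080951909247646963440025600/289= 2045411839247433996722969000000000000000000000000000000000000000000000000.00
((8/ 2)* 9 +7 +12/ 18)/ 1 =43.67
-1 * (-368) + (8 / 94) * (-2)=17288 / 47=367.83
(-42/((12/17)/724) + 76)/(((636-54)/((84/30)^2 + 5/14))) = -20562123/33950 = -605.66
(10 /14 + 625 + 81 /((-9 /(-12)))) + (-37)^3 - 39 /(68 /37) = -49940.51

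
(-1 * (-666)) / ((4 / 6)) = 999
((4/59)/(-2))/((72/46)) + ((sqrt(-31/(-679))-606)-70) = -717935/1062 + sqrt(21049)/679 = -675.81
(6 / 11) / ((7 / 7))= 6 / 11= 0.55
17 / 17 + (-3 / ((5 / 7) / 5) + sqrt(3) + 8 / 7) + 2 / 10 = -653 / 35 + sqrt(3) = -16.93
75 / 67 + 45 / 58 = 7365 / 3886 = 1.90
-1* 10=-10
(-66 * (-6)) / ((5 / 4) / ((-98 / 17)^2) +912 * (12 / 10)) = 76063680 / 210219577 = 0.36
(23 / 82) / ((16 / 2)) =0.04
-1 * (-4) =4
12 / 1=12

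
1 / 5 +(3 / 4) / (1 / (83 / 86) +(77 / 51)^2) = 6101417 / 14315860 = 0.43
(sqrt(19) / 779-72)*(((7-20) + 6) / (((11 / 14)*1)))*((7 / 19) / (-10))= -23.63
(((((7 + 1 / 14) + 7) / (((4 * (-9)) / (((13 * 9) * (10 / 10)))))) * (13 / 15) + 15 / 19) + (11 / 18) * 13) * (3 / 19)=-1479521 / 303240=-4.88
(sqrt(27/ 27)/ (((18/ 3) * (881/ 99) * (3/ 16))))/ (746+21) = 88/ 675727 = 0.00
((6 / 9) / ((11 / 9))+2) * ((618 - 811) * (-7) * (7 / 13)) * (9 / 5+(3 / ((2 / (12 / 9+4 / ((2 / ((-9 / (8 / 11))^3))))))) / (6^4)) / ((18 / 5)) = -567815104003 / 426995712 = -1329.79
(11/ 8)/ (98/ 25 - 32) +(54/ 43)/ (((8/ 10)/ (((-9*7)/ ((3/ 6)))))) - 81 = -67336433/ 241488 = -278.84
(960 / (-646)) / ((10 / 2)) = -0.30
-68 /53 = -1.28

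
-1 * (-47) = 47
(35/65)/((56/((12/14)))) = 3/364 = 0.01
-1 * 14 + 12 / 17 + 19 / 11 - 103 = -21424 / 187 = -114.57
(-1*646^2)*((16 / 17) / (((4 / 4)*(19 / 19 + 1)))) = -196384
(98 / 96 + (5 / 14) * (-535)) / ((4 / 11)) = -702427 / 1344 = -522.64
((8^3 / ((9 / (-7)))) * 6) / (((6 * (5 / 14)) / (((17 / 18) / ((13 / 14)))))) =-5970944 / 5265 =-1134.08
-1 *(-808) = 808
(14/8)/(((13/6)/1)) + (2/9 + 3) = 943/234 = 4.03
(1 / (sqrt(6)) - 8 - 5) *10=-130 +5 *sqrt(6) / 3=-125.92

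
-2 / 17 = -0.12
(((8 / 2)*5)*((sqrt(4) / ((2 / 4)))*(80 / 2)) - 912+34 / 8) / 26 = 9169 / 104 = 88.16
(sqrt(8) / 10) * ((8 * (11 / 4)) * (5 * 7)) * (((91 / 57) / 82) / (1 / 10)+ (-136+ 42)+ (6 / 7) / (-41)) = -33767866 * sqrt(2) / 2337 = -20434.31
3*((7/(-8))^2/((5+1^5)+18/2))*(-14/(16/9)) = -3087/2560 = -1.21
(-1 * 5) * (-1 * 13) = 65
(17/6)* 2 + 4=29/3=9.67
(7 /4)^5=16807 /1024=16.41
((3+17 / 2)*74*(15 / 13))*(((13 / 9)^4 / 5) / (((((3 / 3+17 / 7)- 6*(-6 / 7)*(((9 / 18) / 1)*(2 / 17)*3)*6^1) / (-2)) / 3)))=-222487993 / 384912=-578.02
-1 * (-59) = 59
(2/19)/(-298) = -1/2831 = -0.00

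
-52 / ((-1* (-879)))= -52 / 879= -0.06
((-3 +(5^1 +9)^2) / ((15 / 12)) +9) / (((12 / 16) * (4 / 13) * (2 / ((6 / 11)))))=10621 / 55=193.11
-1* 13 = -13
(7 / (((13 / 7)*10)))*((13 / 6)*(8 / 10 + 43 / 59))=22099 / 17700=1.25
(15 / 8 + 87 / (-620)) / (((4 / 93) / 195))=251667 / 32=7864.59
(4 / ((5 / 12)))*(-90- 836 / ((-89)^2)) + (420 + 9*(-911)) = -342346143 / 39605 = -8644.01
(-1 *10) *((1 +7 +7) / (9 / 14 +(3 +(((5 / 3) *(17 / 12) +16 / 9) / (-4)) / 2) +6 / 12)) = -302400 / 7309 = -41.37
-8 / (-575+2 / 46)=23 / 1653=0.01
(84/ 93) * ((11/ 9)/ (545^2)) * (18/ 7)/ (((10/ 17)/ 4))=2992/ 46038875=0.00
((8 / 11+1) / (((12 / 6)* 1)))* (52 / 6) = 247 / 33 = 7.48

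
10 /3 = 3.33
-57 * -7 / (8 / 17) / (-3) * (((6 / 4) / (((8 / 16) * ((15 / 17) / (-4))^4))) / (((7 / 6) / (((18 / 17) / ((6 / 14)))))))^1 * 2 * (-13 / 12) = 9242099776 / 5625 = 1643039.96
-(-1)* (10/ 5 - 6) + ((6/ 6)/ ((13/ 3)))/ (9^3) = -12635/ 3159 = -4.00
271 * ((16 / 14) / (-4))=-77.43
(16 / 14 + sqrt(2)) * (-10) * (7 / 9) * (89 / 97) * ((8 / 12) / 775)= -2492 * sqrt(2) / 405945 - 2848 / 405945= -0.02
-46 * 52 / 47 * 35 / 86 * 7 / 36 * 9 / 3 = -73255 / 6063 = -12.08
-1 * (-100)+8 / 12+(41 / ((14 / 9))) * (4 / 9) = 2360 / 21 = 112.38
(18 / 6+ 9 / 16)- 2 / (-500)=7133 / 2000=3.57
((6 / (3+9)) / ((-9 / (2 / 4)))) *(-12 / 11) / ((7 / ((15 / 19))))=5 / 1463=0.00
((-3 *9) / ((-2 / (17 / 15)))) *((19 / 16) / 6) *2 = 969 / 160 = 6.06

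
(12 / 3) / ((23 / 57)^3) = 60.88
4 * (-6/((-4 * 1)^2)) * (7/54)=-7/36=-0.19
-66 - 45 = -111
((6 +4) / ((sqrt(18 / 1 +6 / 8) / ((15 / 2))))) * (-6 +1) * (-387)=19350 * sqrt(3)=33515.18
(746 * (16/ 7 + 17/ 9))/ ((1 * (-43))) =-196198/ 2709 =-72.42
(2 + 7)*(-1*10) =-90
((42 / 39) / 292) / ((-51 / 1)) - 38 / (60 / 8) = -817417 / 161330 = -5.07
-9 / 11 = -0.82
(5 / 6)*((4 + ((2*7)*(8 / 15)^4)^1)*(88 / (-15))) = -11433136 / 455625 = -25.09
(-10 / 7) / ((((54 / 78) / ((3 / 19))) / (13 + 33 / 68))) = -8515 / 1938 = -4.39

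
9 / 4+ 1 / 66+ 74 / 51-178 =-391093 / 2244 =-174.28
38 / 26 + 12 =175 / 13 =13.46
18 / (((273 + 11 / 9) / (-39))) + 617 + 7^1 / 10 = 1897707 / 3085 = 615.14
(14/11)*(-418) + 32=-500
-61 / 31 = -1.97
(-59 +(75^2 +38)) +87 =5691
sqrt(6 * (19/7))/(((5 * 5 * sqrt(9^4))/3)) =sqrt(798)/4725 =0.01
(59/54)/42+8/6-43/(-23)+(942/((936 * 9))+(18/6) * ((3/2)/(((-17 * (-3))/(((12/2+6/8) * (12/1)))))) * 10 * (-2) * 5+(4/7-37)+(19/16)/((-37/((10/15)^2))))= -318973776631/426545028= -747.81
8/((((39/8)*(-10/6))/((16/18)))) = -512/585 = -0.88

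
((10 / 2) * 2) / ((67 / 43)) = 430 / 67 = 6.42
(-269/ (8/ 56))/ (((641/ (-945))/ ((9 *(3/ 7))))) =6863535/ 641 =10707.54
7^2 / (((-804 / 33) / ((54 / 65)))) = -14553 / 8710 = -1.67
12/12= 1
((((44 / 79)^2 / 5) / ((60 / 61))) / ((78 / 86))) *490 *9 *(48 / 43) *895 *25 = 621492009600 / 81133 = 7660163.06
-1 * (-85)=85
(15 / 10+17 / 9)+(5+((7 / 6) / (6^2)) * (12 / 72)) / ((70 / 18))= 23567 / 5040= 4.68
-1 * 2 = -2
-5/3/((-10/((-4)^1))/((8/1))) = -5.33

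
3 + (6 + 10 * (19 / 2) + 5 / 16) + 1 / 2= 1677 / 16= 104.81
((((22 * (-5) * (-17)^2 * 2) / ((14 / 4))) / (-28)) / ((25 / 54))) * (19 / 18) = 362406 / 245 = 1479.21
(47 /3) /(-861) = -47 /2583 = -0.02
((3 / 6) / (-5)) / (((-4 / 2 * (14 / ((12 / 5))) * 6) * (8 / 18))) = 9 / 2800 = 0.00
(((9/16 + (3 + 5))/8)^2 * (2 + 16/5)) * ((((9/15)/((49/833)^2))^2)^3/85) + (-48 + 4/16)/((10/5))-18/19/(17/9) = 1969031538593119176825167/1033600000000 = 1905022773406.66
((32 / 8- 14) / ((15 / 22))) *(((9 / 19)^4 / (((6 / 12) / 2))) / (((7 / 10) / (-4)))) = 15396480 / 912247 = 16.88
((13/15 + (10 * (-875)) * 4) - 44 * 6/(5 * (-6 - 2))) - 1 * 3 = -34995.53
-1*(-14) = 14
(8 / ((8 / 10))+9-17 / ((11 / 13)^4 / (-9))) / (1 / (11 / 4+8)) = 49966129 / 14641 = 3412.75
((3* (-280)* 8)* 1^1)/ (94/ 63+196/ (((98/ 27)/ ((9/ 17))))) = -899640/ 4027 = -223.40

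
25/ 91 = 0.27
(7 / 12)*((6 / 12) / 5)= 0.06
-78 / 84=-13 / 14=-0.93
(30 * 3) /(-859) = -90 /859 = -0.10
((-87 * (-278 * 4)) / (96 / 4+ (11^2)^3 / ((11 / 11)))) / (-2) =-48372 / 1771585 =-0.03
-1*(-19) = 19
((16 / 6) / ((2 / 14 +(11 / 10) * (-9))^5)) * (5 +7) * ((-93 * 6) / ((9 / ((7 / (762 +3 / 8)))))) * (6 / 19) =373464985600000 / 5741091888715118161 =0.00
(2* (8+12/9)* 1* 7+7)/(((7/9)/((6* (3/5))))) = 3186/5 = 637.20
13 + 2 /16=13.12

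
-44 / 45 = -0.98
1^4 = 1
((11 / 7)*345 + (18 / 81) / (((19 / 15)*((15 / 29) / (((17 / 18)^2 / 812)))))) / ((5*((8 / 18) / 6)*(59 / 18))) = 60073807 / 134520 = 446.58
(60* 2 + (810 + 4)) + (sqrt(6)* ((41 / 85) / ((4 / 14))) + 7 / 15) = 287* sqrt(6) / 170 + 14017 / 15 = 938.60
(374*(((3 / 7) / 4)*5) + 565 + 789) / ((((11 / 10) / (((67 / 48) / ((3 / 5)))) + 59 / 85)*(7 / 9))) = 1712.54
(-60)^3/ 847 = -255.02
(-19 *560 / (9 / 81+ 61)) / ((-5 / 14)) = 134064 / 275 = 487.51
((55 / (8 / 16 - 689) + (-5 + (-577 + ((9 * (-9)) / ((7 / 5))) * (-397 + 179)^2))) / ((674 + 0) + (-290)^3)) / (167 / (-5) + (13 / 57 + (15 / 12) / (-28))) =-20146864782080 / 5934476080003041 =-0.00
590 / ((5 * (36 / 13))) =767 / 18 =42.61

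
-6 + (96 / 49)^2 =-5190 / 2401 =-2.16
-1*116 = -116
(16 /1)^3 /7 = 585.14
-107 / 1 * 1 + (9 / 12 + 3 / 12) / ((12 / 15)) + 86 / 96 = -5033 / 48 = -104.85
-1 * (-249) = 249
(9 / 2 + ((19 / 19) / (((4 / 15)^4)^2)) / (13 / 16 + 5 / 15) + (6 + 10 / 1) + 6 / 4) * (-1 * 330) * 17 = -392375029785 / 2048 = -191589370.01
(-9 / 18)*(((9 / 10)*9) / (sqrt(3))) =-27*sqrt(3) / 20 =-2.34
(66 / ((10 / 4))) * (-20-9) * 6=-22968 / 5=-4593.60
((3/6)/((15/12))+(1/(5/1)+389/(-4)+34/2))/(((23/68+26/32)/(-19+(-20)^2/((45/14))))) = -7298.51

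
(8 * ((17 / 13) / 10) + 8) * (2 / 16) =147 / 130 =1.13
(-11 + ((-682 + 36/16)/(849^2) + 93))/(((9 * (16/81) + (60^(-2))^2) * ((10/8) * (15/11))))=49931905900800/1845250640089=27.06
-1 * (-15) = 15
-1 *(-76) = 76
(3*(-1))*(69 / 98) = -207 / 98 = -2.11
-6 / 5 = -1.20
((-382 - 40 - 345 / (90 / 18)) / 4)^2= 241081 / 16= 15067.56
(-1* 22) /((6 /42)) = -154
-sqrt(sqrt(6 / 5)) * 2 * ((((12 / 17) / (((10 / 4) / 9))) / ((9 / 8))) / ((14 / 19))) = -3648 * 5^(3 / 4) * 6^(1 / 4) / 2975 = -6.42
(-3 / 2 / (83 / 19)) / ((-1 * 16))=57 / 2656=0.02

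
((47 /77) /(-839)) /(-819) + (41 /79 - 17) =-16.48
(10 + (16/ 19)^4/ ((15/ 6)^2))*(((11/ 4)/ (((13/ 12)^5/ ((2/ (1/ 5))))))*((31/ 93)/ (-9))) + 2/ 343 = -43885651065782/ 6383398208915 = -6.87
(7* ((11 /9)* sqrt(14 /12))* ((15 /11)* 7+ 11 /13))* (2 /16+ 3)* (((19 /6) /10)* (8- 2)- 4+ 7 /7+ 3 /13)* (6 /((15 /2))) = -208.68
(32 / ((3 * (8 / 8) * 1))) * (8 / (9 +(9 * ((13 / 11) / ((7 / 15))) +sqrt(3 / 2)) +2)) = 102581248 / 40569063-1517824 * sqrt(6) / 40569063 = 2.44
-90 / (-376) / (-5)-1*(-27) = 5067 / 188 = 26.95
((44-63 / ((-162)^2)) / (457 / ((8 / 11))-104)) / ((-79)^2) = 256594 / 19085945355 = 0.00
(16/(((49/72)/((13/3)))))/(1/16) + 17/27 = 2157377/1323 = 1630.67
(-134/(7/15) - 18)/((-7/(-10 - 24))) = -72624/49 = -1482.12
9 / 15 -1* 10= -47 / 5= -9.40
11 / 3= 3.67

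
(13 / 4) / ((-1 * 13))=-1 / 4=-0.25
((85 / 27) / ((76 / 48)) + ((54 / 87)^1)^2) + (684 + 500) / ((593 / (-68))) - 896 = -1029.40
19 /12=1.58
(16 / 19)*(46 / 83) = 736 / 1577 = 0.47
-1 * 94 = -94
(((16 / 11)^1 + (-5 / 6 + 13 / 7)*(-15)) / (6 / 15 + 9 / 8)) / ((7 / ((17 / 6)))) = -363970 / 98637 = -3.69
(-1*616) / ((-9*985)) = 616 / 8865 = 0.07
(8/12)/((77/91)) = 0.79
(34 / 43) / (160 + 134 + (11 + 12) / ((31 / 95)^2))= 32674 / 21074687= 0.00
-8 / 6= -4 / 3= -1.33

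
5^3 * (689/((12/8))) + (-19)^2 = 57777.67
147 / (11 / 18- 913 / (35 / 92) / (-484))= 1018710 / 38597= 26.39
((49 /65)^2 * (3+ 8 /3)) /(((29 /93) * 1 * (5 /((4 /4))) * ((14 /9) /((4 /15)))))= 1084566 /3063125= 0.35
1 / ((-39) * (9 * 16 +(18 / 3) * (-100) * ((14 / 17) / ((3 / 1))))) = 17 / 13728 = 0.00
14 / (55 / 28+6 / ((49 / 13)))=2744 / 697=3.94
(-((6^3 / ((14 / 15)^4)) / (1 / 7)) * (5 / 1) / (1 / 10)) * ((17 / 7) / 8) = -580921875 / 19208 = -30243.75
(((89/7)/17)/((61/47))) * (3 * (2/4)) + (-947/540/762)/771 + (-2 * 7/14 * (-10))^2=100.86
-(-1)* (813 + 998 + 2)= 1813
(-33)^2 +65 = 1154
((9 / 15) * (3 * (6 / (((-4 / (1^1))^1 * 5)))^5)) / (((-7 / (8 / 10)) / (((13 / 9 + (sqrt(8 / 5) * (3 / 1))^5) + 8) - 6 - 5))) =-243 / 312500 + 8503056 * sqrt(10) / 68359375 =0.39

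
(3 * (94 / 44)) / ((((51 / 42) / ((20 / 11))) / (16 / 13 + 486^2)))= 60612933360 / 26741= 2266666.67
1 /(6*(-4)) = -1 /24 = -0.04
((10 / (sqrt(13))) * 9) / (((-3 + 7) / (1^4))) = 45 * sqrt(13) / 26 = 6.24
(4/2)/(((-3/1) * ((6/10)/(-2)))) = 20/9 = 2.22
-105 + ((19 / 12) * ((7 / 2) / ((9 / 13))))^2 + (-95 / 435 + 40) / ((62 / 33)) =-828465373 / 41943744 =-19.75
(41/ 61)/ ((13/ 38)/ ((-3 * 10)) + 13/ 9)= 140220/ 298961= 0.47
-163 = -163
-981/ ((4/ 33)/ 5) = -161865/ 4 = -40466.25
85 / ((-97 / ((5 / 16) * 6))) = -1275 / 776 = -1.64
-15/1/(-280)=3/56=0.05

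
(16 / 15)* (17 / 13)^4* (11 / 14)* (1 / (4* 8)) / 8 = 918731 / 95964960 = 0.01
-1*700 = -700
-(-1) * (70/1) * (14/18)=490/9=54.44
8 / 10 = 4 / 5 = 0.80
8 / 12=2 / 3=0.67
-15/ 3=-5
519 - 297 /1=222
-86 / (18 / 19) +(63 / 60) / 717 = -3905197 / 43020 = -90.78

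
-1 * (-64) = 64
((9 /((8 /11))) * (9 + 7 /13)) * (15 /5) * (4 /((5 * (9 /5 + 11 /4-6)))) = -73656 /377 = -195.37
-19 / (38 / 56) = -28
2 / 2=1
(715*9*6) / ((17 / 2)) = 77220 / 17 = 4542.35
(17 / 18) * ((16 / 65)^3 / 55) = 34816 / 135939375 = 0.00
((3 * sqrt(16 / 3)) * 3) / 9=4 * sqrt(3) / 3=2.31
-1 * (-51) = 51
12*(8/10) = 48/5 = 9.60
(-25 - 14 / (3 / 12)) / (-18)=9 / 2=4.50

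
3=3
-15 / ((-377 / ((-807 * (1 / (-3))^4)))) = -0.40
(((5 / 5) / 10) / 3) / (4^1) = 1 / 120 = 0.01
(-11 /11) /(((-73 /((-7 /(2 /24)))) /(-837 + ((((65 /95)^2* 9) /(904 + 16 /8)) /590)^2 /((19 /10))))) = 138175379703782464491 /143465931592087870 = 963.12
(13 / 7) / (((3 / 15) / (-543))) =-35295 / 7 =-5042.14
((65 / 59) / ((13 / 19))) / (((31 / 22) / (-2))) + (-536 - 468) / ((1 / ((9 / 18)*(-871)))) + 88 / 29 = 23191792654 / 53041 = 437242.75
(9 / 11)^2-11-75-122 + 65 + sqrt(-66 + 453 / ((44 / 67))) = -17222 / 121 + sqrt(301917) / 22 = -117.35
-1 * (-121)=121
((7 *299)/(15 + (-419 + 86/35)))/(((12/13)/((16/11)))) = -1904630/231891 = -8.21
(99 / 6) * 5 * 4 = 330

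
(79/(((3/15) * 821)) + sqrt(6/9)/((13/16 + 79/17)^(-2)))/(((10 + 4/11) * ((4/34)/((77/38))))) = 5687605/7113144 + 207536175 * sqrt(6)/12568576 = 41.25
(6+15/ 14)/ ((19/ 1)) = 99/ 266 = 0.37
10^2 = 100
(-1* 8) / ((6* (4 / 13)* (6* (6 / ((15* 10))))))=-18.06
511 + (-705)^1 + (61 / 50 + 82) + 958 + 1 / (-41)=1736751 / 2050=847.20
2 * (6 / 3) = 4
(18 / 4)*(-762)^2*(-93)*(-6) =1457997084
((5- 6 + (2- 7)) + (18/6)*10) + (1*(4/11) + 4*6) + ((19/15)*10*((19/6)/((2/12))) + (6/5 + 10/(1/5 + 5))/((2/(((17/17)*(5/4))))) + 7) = 1022675/3432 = 297.98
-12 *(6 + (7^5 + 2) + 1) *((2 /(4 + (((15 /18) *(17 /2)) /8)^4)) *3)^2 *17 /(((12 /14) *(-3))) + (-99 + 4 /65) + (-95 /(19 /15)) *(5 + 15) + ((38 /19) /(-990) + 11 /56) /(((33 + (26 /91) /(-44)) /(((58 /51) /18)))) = 8549254113946093405525359917269 /3793350532378186448133660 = 2253747.46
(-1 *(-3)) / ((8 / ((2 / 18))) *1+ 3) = 1 / 25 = 0.04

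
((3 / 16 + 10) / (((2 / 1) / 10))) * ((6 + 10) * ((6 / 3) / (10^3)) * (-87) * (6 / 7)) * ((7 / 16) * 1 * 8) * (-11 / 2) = 467973 / 200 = 2339.86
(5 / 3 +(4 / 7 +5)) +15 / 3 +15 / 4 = 1343 / 84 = 15.99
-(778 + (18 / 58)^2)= -654379 / 841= -778.10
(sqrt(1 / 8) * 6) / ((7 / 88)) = 132 * sqrt(2) / 7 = 26.67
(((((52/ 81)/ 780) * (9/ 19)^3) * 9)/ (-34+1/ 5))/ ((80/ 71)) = -1917/ 92733680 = -0.00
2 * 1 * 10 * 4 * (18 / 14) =102.86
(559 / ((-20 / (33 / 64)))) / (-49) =18447 / 62720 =0.29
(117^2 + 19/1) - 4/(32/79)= 109585/8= 13698.12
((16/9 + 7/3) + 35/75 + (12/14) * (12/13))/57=21986/233415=0.09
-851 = -851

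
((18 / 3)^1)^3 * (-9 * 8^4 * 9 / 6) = -11943936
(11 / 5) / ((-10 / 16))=-88 / 25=-3.52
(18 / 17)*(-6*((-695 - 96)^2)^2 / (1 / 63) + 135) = -2663607560427414 / 17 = -156682797672200.82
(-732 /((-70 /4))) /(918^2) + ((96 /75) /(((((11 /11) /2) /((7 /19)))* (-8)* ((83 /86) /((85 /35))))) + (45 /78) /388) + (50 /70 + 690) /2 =67464621135799663 /195514482126600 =345.06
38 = 38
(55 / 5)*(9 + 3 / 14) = 101.36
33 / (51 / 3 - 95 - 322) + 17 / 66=0.18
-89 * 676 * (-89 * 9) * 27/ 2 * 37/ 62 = 12035793159/ 31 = 388251392.23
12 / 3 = 4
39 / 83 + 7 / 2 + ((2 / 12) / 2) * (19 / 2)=9485 / 1992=4.76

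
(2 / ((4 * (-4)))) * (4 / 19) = -1 / 38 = -0.03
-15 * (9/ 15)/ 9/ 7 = -0.14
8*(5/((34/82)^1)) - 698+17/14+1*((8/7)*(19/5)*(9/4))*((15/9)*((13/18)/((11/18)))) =-1521237/2618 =-581.07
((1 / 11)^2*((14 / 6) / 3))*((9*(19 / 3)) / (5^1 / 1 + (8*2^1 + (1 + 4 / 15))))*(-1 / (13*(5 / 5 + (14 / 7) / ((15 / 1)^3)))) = -2244375 / 1774215014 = -0.00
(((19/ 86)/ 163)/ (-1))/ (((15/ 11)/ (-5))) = 209/ 42054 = 0.00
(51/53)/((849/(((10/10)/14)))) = 17/209986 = 0.00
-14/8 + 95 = 373/4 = 93.25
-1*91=-91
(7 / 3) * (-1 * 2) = -14 / 3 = -4.67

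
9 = 9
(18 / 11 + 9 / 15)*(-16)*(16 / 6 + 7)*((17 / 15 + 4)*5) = -133168 / 15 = -8877.87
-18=-18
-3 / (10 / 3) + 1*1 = 0.10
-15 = -15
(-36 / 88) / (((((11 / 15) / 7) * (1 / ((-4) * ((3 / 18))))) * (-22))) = -315 / 2662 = -0.12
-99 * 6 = -594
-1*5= -5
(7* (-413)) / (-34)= 2891 / 34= 85.03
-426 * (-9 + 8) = 426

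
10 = 10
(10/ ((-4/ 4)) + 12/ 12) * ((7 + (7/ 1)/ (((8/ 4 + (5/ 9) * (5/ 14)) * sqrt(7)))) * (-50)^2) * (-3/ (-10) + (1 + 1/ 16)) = -858375/ 4- 7725375 * sqrt(7)/ 554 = -251488.01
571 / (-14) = -40.79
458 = 458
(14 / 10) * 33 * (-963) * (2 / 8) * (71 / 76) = -15794163 / 1520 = -10390.90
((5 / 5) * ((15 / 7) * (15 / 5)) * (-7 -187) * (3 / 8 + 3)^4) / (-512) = 2319739965 / 7340032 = 316.04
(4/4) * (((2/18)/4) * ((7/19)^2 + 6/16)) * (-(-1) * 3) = 1475/34656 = 0.04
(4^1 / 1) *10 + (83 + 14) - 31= 106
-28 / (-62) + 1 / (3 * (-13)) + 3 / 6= 2239 / 2418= 0.93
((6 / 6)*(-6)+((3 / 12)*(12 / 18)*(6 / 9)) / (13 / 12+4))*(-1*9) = 3282 / 61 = 53.80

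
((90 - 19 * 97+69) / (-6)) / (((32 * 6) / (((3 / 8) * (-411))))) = -57677 / 256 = -225.30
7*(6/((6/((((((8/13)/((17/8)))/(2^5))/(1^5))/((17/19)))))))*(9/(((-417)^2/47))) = 12502/72588997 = 0.00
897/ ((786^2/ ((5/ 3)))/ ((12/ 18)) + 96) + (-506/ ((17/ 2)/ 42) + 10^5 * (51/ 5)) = 1017499.77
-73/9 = -8.11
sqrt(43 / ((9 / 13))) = sqrt(559) / 3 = 7.88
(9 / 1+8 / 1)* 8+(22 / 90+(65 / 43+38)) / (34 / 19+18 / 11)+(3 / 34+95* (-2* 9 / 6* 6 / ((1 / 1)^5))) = -18398367653 / 11776410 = -1562.31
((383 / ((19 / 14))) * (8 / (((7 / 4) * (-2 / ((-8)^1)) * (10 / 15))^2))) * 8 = 28237824 / 133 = 212314.47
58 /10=29 /5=5.80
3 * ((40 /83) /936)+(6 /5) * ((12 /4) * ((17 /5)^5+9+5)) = 85278603587 /50578125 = 1686.08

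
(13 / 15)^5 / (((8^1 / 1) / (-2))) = -371293 / 3037500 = -0.12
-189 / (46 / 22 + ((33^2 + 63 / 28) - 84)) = -8316 / 44411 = -0.19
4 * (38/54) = 76/27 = 2.81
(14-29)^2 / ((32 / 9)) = 2025 / 32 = 63.28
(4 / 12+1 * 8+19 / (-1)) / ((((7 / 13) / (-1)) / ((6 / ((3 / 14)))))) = 554.67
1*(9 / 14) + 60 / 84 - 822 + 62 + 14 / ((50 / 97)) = -256019 / 350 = -731.48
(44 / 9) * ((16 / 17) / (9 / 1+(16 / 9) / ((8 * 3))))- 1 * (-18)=77082 / 4165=18.51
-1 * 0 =0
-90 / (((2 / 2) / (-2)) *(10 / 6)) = 108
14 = 14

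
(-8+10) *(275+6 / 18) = 1652 / 3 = 550.67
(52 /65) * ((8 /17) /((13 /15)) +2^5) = 28768 /1105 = 26.03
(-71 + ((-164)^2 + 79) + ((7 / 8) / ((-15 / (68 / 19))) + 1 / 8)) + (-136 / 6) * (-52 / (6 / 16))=205521667 / 6840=30047.03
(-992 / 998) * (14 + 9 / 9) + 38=11522 / 499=23.09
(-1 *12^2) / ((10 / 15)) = -216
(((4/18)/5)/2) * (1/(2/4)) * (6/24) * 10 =1/9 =0.11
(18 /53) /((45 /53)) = 2 /5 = 0.40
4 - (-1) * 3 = 7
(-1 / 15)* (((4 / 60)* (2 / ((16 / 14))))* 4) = -7 / 225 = -0.03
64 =64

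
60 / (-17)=-60 / 17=-3.53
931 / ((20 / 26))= 12103 / 10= 1210.30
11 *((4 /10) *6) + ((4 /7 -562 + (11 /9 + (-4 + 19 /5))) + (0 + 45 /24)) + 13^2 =-915091 /2520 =-363.13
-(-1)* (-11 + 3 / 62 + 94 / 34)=-8629 / 1054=-8.19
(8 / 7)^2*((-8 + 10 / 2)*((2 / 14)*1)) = -192 / 343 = -0.56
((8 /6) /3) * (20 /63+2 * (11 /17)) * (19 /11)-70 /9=-693494 /106029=-6.54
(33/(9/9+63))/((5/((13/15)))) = 143/1600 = 0.09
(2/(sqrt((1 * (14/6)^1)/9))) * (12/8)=9 * sqrt(21)/7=5.89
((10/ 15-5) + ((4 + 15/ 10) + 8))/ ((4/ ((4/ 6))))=55/ 36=1.53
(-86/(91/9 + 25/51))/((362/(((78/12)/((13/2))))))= -6579/293582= -0.02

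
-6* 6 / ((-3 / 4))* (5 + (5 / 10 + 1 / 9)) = 269.33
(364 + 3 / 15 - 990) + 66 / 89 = -278151 / 445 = -625.06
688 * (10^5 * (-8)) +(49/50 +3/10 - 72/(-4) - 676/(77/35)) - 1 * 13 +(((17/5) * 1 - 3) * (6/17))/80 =-10292485628531/18700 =-550400300.99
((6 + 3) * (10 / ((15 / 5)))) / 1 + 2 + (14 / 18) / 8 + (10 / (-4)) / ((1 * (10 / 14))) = 28.60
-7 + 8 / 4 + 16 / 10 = -17 / 5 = -3.40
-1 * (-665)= 665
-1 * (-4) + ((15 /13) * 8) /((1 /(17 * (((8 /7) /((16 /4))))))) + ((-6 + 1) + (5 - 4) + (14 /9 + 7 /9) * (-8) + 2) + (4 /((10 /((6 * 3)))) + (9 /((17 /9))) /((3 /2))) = 894436 /23205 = 38.54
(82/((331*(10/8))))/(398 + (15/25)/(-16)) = 5248/10538047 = 0.00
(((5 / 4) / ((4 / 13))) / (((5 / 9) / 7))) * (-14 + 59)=36855 / 16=2303.44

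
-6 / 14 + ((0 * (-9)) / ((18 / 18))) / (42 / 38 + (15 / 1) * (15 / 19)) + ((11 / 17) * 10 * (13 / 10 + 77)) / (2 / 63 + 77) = 3550830 / 577507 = 6.15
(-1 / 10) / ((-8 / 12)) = 3 / 20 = 0.15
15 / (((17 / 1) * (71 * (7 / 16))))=240 / 8449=0.03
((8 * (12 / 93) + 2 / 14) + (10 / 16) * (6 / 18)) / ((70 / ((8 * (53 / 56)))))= 76373 / 510384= 0.15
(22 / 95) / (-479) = -22 / 45505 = -0.00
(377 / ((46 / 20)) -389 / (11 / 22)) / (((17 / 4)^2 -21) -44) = 225984 / 17273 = 13.08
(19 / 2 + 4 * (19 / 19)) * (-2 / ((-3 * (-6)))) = -3 / 2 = -1.50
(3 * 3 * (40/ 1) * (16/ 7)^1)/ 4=205.71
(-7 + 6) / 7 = -1 / 7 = -0.14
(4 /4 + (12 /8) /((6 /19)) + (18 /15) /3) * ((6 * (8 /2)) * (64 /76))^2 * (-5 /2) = -2267136 /361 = -6280.16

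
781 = 781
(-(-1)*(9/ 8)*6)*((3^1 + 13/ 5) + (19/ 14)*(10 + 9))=59319/ 280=211.85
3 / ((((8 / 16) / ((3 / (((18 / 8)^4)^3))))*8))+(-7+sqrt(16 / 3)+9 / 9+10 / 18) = -170848241345 / 31381059609+4*sqrt(3) / 3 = -3.13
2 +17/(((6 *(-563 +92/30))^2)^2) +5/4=258769846780983477/79621491317222416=3.25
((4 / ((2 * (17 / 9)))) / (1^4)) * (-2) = -36 / 17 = -2.12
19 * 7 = 133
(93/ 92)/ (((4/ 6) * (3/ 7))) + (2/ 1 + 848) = 157051/ 184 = 853.54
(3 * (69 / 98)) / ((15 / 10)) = 69 / 49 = 1.41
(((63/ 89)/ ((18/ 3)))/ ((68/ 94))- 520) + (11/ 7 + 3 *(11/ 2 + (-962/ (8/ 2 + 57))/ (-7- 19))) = -1291961969/ 2584204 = -499.95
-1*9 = -9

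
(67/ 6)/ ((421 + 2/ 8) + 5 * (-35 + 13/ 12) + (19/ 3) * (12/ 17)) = 0.04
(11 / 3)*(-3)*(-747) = 8217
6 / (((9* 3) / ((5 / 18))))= 5 / 81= 0.06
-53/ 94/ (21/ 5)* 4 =-530/ 987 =-0.54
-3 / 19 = -0.16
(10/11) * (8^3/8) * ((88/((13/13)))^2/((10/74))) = 3334144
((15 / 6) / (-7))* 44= -110 / 7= -15.71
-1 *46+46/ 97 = -4416/ 97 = -45.53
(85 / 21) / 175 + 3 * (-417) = -919468 / 735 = -1250.98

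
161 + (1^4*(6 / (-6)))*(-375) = 536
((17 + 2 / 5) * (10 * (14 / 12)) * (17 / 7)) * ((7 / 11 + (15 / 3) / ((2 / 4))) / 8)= 57681 / 88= 655.47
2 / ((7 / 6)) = 12 / 7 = 1.71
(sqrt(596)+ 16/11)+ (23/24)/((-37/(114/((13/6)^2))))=56785/68783+ 2*sqrt(149)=25.24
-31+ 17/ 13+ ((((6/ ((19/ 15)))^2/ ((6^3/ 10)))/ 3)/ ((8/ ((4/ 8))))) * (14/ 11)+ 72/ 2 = 2616351/ 412984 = 6.34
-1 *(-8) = 8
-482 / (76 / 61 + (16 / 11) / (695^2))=-78110455775 / 201904938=-386.87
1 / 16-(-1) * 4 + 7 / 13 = 957 / 208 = 4.60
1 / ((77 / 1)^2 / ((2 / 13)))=2 / 77077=0.00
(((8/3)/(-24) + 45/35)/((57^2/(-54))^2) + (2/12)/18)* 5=4721075/98522676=0.05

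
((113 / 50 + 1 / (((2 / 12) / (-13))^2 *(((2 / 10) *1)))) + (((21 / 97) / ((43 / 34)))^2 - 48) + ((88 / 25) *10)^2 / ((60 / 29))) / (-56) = -404135628999127 / 730684122000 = -553.09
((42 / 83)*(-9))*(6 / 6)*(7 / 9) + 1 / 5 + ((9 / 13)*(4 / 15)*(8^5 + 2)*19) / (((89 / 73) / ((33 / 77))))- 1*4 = 40399.42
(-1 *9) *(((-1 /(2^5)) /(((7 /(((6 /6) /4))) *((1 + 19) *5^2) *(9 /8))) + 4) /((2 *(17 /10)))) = -2015999 /190400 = -10.59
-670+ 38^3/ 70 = 3986/ 35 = 113.89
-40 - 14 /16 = -327 /8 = -40.88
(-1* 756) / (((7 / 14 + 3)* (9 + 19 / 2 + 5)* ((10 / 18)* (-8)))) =486 / 235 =2.07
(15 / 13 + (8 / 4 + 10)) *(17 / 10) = 2907 / 130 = 22.36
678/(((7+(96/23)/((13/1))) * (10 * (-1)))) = -101361/10945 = -9.26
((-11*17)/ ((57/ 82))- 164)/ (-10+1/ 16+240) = -394912/ 209817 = -1.88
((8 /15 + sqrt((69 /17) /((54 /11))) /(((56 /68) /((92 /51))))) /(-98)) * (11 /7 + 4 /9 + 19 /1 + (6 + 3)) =-43493 * sqrt(8602) /6612354 - 7564 /46305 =-0.77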